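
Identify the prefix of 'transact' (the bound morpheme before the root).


The word 'transact' = 'trans' (prefix) + 'act' (root). The prefix is 'trans'.

trans


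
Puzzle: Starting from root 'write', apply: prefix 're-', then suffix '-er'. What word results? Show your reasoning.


Step 1: Add prefix 're-' to 'write' = 'rewrite'
Step 2: Add suffix '-er' to 'rewrite' = 'rewriter'

rewriter


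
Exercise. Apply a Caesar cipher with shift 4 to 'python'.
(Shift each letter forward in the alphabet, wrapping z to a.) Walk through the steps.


Shift each letter by 4: p -> t, y -> c, t -> x, h -> l, o -> s, n -> r. Result: 'tcxlsr'.

tcxlsr


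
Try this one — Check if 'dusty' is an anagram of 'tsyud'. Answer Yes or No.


Sorted letters of 'dusty': 'dstuy'
Sorted letters of 'tsyud': 'dstuy'
They match.

Yes


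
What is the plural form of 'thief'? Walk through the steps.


Apply rule: Change -f to -ves. 'thief' becomes 'thieves'.

thieves


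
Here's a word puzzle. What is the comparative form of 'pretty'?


Apply comparative formation (consonant + y: change y to i, add -er): 'pretty' -> 'prettier'.

prettier


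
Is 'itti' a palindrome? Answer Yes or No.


Forward: 'itti'
Reversed: 'itti'
They are identical.

Yes


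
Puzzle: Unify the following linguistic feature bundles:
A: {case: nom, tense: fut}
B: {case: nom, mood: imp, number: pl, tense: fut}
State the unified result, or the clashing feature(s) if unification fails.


Compare features:
case: A=nom vs B=nom -> unified: nom
mood: A=_ vs B=imp -> unified: imp
number: A=_ vs B=pl -> unified: pl
tense: A=fut vs B=fut -> unified: fut
No clashes found.

Unified: {case: nom, mood: imp, number: pl, tense: fut}


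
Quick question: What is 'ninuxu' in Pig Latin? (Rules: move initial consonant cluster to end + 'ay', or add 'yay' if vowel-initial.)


'ninuxu': move consonant cluster 'n' to end and add 'ay': 'inuxunay'.

inuxunay


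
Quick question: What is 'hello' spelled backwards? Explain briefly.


Reverse 'hello' character by character: 'olleh'.

olleh


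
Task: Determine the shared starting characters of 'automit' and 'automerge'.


Compare from the start: 5 characters match: 'autom'. Mismatch at position 6: 'i' vs 'e'.

autom


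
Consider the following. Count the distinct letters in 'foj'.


Unique letters in 'foj': {f, j, o} = 3 distinct letters.

3


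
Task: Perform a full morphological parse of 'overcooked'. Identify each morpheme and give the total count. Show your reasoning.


Step 1: Identify prefix: 'over' (meaning: excessively)
Step 2: Identify root: 'cook'
Step 3: Identify suffix(es): 'ed'
Decomposition: over- (prefix: excessively) + cook (root) + -ed (suffix: past)
Total morphemes: 3

3 morphemes (over- (prefix: excessively) + cook (root) + -ed (suffix: past))


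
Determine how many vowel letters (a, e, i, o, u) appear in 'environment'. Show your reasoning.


Vowels in 'environment': e, i, o, e = 4 vowels.

4


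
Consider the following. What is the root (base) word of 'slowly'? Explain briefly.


Remove suffix '-ly' from 'slowly' to get root 'slow'.

slow


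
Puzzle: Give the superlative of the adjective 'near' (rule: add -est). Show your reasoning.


Apply superlative formation (add -est): 'near' -> 'nearest'.

nearest


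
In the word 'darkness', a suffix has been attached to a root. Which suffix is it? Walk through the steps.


The word 'darkness' = 'dark' (root) + '-ness' (suffix). The suffix is '-ness'.

ness


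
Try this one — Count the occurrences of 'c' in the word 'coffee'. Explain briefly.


Letter 'c' in 'coffee': found at position(s) 1 = 1 occurrence(s).

1


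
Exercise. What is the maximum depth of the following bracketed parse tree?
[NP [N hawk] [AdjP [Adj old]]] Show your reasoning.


Count bracket nesting levels:
'[' at pos 0: depth = 1
'[' at pos 4: depth = 2
'[' at pos 13: depth = 2
'[' at pos 19: depth = 3
Maximum depth reached: 3

3


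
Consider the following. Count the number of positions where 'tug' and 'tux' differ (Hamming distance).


Alignment:
Position 1: 't' vs 't' = match
Position 2: 'u' vs 'u' = match
Position 3: 'g' vs 'x' = DIFFER
Total differences: 1

1


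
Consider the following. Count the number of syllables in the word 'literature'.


Break 'literature' into syllables: lit-er-a-ture -> lit | er | a | ture = 4 syllables

4 syllables


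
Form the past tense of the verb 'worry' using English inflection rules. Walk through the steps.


Apply rule: Change -y to -ied. 'worry' becomes 'worried'.

worried


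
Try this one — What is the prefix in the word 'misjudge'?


The word 'misjudge' = 'mis' (prefix) + 'judge' (root). The prefix is 'mis'.

mis


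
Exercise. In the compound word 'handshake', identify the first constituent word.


Split 'handshake' into 'hand' + 'shake'. The first part is 'hand'.

hand


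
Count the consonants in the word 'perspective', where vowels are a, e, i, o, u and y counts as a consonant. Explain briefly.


Consonants in 'perspective': p, r, s, p, c, t, v = 7 consonants.

7


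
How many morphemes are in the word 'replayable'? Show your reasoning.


Decomposition: re- (prefix) + play (root) + -able (suffix) = 3 morpheme(s)

3 morphemes


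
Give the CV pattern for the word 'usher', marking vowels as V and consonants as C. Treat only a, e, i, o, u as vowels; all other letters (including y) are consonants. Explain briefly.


Letter mapping: u = V, s = C, h = C, e = V, r = C.

VCCVC


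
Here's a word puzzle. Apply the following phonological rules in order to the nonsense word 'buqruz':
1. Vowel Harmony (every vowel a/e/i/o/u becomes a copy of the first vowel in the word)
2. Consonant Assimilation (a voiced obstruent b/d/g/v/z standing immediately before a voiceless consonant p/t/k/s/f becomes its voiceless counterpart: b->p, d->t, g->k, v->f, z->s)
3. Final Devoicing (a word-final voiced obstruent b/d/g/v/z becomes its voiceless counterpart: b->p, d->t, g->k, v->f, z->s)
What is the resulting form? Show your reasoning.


Starting form: 'buqruz'
Rule 1: Vowel Harmony: all vowels already match. No change.
Rule 2: Consonant Assimilation: no voiced obstruent (b/d/g/v/z) stands immediately before a voiceless consonant (p/t/k/s/f). No change.
Rule 3: Final Devoicing: word-final voiced obstruent 'z' becomes voiceless 's'. 'buqruz' -> 'buqrus'
Final form: 'buqrus'

buqrus


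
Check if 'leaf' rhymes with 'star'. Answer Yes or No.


Rime (stressed vowel + following sounds) of 'leaf': -eaf = /iːf/
Rime of 'star': -ar = /ɑːr/
/iːf/ and /ɑːr/ are different ending sounds, so the words do not rhyme.

No


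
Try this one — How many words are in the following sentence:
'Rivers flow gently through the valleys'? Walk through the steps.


Split into words: Rivers | flow | gently | through | the | valleys = 6 words.

6


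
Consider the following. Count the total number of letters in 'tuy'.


Spell out 'tuy' and number each letter: t(1), u(2), y(3). Total: 3 letters.

3


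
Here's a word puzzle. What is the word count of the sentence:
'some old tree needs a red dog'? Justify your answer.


Split into words: some | old | tree | needs | a | red | dog = 7 words.

7


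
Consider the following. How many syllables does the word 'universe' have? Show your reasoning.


Break 'universe' into syllables: u-ni-verse -> u | ni | verse = 3 syllables

3 syllables


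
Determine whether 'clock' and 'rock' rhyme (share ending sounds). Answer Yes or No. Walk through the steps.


Rime (stressed vowel + following sounds) of 'clock': -ock = /ɒk/
Rime of 'rock': -ock = /ɒk/
/ɒk/ and /ɒk/ are the same ending sound, so the words rhyme.

Yes


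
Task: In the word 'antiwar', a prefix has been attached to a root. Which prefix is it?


The word 'antiwar' = 'anti' (prefix) + 'war' (root). The prefix is 'anti'.

anti


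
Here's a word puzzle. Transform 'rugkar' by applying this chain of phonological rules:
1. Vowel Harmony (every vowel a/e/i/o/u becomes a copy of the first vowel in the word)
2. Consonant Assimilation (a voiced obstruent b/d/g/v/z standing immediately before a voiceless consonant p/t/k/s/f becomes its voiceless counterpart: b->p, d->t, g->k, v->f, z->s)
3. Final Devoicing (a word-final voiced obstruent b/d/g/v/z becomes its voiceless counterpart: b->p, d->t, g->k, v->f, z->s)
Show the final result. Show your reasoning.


Starting form: 'rugkar'
Rule 1: Vowel Harmony: all vowels become 'u' (matching first vowel). 'rugkar' -> 'rugkur'
Rule 2: Consonant Assimilation: voiced obstruent before voiceless consonant becomes voiceless ('gk' -> 'kk'). 'rugkur' -> 'rukkur'
Rule 3: Final Devoicing: final consonant 'r' is not one of the voiced obstruents b/d/g/v/z. No change.
Final form: 'rukkur'

rukkur


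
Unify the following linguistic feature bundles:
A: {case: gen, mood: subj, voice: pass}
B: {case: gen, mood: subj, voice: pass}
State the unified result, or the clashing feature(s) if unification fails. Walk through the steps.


Compare features:
case: A=gen vs B=gen -> unified: gen
mood: A=subj vs B=subj -> unified: subj
voice: A=pass vs B=pass -> unified: pass
No clashes found.

Unified: {case: gen, mood: subj, voice: pass}


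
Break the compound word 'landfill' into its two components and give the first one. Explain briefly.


Split 'landfill' into 'land' + 'fill'. The first part is 'land'.

land


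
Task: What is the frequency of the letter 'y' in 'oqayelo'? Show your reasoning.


Letter 'y' in 'oqayelo': found at position(s) 4 = 1 occurrence(s).

1


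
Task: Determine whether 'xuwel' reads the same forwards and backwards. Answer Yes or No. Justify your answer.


Forward: 'xuwel'
Reversed: 'lewux'
They differ.

No


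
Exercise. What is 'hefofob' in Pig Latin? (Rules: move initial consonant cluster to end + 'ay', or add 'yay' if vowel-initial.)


'hefofob': move consonant cluster 'h' to end and add 'ay': 'efofobhay'.

efofobhay


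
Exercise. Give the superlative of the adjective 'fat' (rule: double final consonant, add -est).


Apply superlative formation (double final consonant, add -est): 'fat' -> 'fattest'.

fattest


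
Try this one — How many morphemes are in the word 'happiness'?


Decomposition: happy (root) + -ness (suffix) = 2 morpheme(s)

2 morphemes


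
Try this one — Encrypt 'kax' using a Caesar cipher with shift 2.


Shift each letter by 2: k -> m, a -> c, x -> z. Result: 'mcz'.

mcz


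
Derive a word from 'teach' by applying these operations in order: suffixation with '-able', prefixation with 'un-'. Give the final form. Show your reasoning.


Step 1: Add suffix '-able' to 'teach' = 'teachable'
Step 2: Add prefix 'un-' to 'teachable' = 'unteachable'

unteachable


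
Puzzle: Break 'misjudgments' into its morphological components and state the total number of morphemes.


Step 1: Identify prefix: 'mis' (meaning: wrongly)
Step 2: Identify root: 'judge'
Step 3: Identify suffix(es): 'ment, s'
Decomposition: mis- (prefix: wrongly) + judge (root) + -ment (suffix: action/result) + -s (plural)
Total morphemes: 4

4 morphemes (mis- (prefix: wrongly) + judge (root) + -ment (suffix: action/result) + -s (plural))


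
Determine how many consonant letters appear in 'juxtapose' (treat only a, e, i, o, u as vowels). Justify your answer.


Consonants in 'juxtapose': j, x, t, p, s = 5 consonants.

5


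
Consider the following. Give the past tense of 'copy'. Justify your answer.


Apply rule: Change -y to -ied. 'copy' becomes 'copied'.

copied


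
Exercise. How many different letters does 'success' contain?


Unique letters in 'success': {c, e, s, u} = 4 distinct letters.

4


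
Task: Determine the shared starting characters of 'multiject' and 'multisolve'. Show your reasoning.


Compare from the start: 5 characters match: 'multi'. Mismatch at position 6: 'j' vs 's'.

multi


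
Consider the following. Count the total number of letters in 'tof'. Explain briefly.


Spell out 'tof' and number each letter: t(1), o(2), f(3). Total: 3 letters.

3


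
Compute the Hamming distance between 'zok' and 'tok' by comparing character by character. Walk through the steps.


Alignment:
Position 1: 'z' vs 't' = DIFFER
Position 2: 'o' vs 'o' = match
Position 3: 'k' vs 'k' = match
Total differences: 1

1


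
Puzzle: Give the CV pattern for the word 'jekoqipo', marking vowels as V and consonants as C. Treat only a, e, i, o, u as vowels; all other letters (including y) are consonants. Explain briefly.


Letter mapping: j = C, e = V, k = C, o = V, q = C, i = V, p = C, o = V.

CVCVCVCV


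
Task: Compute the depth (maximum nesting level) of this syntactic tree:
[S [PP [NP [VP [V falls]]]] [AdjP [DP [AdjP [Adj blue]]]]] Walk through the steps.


Count bracket nesting levels:
'[' at pos 0: depth = 1
'[' at pos 3: depth = 2
'[' at pos 7: depth = 3
'[' at pos 11: depth = 4
'[' at pos 15: depth = 5
'[' at pos 28: depth = 2
'[' at pos 34: depth = 3
'[' at pos 38: depth = 4
'[' at pos 44: depth = 5
Maximum depth reached: 5

5


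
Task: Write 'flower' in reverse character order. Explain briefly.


Reverse 'flower' character by character: 'rewolf'.

rewolf


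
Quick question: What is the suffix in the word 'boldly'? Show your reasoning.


The word 'boldly' = 'bold' (root) + '-ly' (suffix). The suffix is '-ly'.

ly


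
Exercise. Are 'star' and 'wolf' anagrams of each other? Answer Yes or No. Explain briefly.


Sorted letters of 'star': 'arst'
Sorted letters of 'wolf': 'flow'
They do not match.

No


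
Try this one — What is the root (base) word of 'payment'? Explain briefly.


Remove suffix '-ment' from 'payment' to get root 'pay'.

pay


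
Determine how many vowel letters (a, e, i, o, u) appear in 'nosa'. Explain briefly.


Vowels in 'nosa': o, a = 2 vowels.

2


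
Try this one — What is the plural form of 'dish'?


Apply rule: Add -es (sibilant/fricative ending). 'dish' becomes 'dishes'.

dishes


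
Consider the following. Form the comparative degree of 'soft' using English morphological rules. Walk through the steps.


Apply comparative formation (add -er): 'soft' -> 'softer'.

softer


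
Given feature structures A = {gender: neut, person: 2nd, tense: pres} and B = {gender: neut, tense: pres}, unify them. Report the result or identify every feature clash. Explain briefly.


Compare features:
gender: A=neut vs B=neut -> unified: neut
person: A=2nd vs B=_ -> unified: 2nd
tense: A=pres vs B=pres -> unified: pres
No clashes found.

Unified: {gender: neut, person: 2nd, tense: pres}


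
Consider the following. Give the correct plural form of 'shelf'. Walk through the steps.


Apply rule: Change -f to -ves. 'shelf' becomes 'shelves'.

shelves


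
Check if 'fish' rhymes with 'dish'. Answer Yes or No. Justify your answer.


Rime (stressed vowel + following sounds) of 'fish': -ish = /ɪʃ/
Rime of 'dish': -ish = /ɪʃ/
/ɪʃ/ and /ɪʃ/ are the same ending sound, so the words rhyme.

Yes


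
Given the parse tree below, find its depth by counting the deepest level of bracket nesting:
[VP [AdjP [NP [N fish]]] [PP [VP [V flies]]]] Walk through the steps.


Count bracket nesting levels:
'[' at pos 0: depth = 1
'[' at pos 4: depth = 2
'[' at pos 10: depth = 3
'[' at pos 14: depth = 4
'[' at pos 25: depth = 2
'[' at pos 29: depth = 3
'[' at pos 33: depth = 4
Maximum depth reached: 4

4


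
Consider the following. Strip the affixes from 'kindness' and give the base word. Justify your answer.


Remove suffix '-ness' from 'kindness' to get root 'kind'.

kind


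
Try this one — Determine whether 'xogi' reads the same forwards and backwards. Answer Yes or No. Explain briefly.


Forward: 'xogi'
Reversed: 'igox'
They differ.

No


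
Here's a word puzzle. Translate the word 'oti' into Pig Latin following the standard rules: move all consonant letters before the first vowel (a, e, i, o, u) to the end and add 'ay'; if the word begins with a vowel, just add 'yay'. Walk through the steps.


'oti' starts with a vowel, so add 'yay': 'otiyay'.

otiyay


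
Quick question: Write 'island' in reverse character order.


Reverse 'island' character by character: 'dnalsi'.

dnalsi


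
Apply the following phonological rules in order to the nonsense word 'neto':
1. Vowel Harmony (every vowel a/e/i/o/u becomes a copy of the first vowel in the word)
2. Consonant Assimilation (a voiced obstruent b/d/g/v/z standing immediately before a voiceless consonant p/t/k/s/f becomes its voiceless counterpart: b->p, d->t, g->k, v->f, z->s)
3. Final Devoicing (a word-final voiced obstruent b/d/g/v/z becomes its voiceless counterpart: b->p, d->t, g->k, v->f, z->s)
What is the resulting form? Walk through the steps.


Starting form: 'neto'
Rule 1: Vowel Harmony: all vowels become 'e' (matching first vowel). 'neto' -> 'nete'
Rule 2: Consonant Assimilation: no voiced obstruent (b/d/g/v/z) stands immediately before a voiceless consonant (p/t/k/s/f). No change.
Rule 3: Final Devoicing: the word ends in the vowel 'e', not a consonant. No change.
Final form: 'nete'

nete


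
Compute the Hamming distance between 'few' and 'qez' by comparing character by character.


Alignment:
Position 1: 'f' vs 'q' = DIFFER
Position 2: 'e' vs 'e' = match
Position 3: 'w' vs 'z' = DIFFER
Total differences: 2

2


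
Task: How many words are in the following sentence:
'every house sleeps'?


Split into words: every | house | sleeps = 3 words.

3


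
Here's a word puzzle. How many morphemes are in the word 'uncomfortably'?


Decomposition: un- (prefix) + comfort (root) + -able (suffix) + -ly (suffix) = 4 morpheme(s)

4 morphemes


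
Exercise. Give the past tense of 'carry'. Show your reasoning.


Apply rule: Change -y to -ied. 'carry' becomes 'carried'.

carried


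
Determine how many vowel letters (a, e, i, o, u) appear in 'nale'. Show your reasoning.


Vowels in 'nale': a, e = 2 vowels.

2


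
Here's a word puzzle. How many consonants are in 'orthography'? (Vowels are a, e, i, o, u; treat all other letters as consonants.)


Consonants in 'orthography': r, t, h, g, r, p, h, y = 8 consonants.

8


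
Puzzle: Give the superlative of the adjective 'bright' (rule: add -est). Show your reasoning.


Apply superlative formation (add -est): 'bright' -> 'brightest'.

brightest


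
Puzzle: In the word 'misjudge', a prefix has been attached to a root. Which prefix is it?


The word 'misjudge' = 'mis' (prefix) + 'judge' (root). The prefix is 'mis'.

mis


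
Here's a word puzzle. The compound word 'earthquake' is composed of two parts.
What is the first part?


Split 'earthquake' into 'earth' + 'quake'. The first part is 'earth'.

earth


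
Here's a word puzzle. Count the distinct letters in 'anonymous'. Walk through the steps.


Unique letters in 'anonymous': {a, m, n, o, s, u, y} = 7 distinct letters.

7


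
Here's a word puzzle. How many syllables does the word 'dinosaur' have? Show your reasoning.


Break 'dinosaur' into syllables: di-no-saur -> di | no | saur = 3 syllables

3 syllables


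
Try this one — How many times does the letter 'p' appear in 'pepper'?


Letter 'p' in 'pepper': found at position(s) 1, 3, 4 = 3 occurrence(s).

3


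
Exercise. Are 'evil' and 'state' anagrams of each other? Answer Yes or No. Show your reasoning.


Sorted letters of 'evil': 'eilv'
Sorted letters of 'state': 'aestt'
They do not match.

No


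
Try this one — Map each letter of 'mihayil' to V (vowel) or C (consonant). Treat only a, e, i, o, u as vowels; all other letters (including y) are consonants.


Letter mapping: m = C, i = V, h = C, a = V, y = C, i = V, l = C.

CVCVCVC


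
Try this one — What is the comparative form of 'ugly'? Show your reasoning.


Apply comparative formation (consonant + y: change y to i, add -er): 'ugly' -> 'uglier'.

uglier


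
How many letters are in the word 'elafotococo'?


Spell out 'elafotococo' and number each letter: e(1), l(2), a(3), f(4), o(5), t(6), o(7), c(8), o(9), c(10), o(11). Total: 11 letters.

11


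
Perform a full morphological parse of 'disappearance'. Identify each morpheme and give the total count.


Step 1: Identify prefix: 'dis' (meaning: not/apart)
Step 2: Identify root: 'appear'
Step 3: Identify suffix(es): 'ance'
Decomposition: dis- (prefix: not/apart) + appear (root) + -ance (suffix: state/act)
Total morphemes: 3

3 morphemes (dis- (prefix: not/apart) + appear (root) + -ance (suffix: state/act))


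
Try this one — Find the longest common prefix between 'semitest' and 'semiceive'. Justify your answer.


Compare from the start: 4 characters match: 'semi'. Mismatch at position 5: 't' vs 'c'.

semi


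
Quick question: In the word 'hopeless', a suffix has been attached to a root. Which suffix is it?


The word 'hopeless' = 'hope' (root) + '-less' (suffix). The suffix is '-less'.

less


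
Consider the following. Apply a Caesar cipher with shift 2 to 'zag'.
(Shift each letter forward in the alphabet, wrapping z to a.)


Shift each letter by 2: z -> b, a -> c, g -> i. Result: 'bci'.

bci


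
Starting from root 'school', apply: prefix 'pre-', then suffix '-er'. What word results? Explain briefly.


Step 1: Add prefix 'pre-' to 'school' = 'preschool'
Step 2: Add suffix '-er' to 'preschool' = 'preschooler'

preschooler


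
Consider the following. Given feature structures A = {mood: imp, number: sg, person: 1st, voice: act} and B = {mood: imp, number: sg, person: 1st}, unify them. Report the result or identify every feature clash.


Compare features:
mood: A=imp vs B=imp -> unified: imp
number: A=sg vs B=sg -> unified: sg
person: A=1st vs B=1st -> unified: 1st
voice: A=act vs B=_ -> unified: act
No clashes found.

Unified: {mood: imp, number: sg, person: 1st, voice: act}


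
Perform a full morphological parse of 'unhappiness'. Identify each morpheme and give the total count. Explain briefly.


Step 1: Identify prefix: 'un' (meaning: not/reverse)
Step 2: Identify root: 'happy'
Step 3: Identify suffix(es): 'ness'
Decomposition: un- (prefix: not/reverse) + happy (root) + -ness (suffix: state of)
Total morphemes: 3

3 morphemes (un- (prefix: not/reverse) + happy (root) + -ness (suffix: state of))


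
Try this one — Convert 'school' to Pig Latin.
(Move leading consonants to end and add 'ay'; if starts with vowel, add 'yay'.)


'school': move consonant cluster 'sch' to end and add 'ay': 'oolschay'.

oolschay


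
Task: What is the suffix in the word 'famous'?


The word 'famous' = 'fame' (root) + '-ous' (suffix). The suffix is '-ous'.

ous


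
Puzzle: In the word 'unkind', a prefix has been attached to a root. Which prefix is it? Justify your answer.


The word 'unkind' = 'un' (prefix) + 'kind' (root). The prefix is 'un'.

un


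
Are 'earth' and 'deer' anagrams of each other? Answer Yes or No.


Sorted letters of 'earth': 'aehrt'
Sorted letters of 'deer': 'deer'
They do not match.

No


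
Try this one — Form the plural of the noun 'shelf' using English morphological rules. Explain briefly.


Apply rule: Change -f to -ves. 'shelf' becomes 'shelves'.

shelves


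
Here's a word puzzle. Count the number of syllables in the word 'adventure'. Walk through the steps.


Break 'adventure' into syllables: ad-ven-ture -> ad | ven | ture = 3 syllables

3 syllables


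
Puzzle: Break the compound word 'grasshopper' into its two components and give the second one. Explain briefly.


Split 'grasshopper' into 'grass' + 'hopper'. The second part is 'hopper'.

hopper


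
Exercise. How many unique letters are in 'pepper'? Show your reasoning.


Unique letters in 'pepper': {e, p, r} = 3 distinct letters.

3


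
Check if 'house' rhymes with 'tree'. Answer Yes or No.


Rime (stressed vowel + following sounds) of 'house': -ouse = /aʊs/
Rime of 'tree': -ee = /iː/
/aʊs/ and /iː/ are different ending sounds, so the words do not rhyme.

No


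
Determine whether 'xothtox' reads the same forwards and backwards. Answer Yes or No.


Forward: 'xothtox'
Reversed: 'xothtox'
They are identical.

Yes


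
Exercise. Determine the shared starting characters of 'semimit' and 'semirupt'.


Compare from the start: 4 characters match: 'semi'. Mismatch at position 5: 'm' vs 'r'.

semi


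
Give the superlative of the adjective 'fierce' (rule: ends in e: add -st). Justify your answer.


Apply superlative formation (ends in e: add -st): 'fierce' -> 'fiercest'.

fiercest


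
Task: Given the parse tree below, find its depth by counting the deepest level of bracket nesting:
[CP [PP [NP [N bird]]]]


Count bracket nesting levels:
'[' at pos 0: depth = 1
'[' at pos 4: depth = 2
'[' at pos 8: depth = 3
'[' at pos 12: depth = 4
Maximum depth reached: 4

4


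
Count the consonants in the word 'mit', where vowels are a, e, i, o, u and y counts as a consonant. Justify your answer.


Consonants in 'mit': m, t = 2 consonants.

2


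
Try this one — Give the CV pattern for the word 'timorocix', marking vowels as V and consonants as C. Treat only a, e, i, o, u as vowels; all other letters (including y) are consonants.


Letter mapping: t = C, i = V, m = C, o = V, r = C, o = V, c = C, i = V, x = C.

CVCVCVCVC


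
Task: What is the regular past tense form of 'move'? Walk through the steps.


Apply rule: Add -d (word ends in -e). 'move' becomes 'moved'.

moved


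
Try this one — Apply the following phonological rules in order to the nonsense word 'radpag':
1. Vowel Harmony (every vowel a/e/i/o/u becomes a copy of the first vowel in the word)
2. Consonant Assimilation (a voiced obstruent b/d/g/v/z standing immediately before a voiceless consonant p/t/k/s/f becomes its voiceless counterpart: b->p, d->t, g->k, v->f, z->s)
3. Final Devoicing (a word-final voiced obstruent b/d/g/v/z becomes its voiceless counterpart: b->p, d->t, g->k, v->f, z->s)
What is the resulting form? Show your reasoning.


Starting form: 'radpag'
Rule 1: Vowel Harmony: all vowels already match. No change.
Rule 2: Consonant Assimilation: voiced obstruent before voiceless consonant becomes voiceless ('dp' -> 'tp'). 'radpag' -> 'ratpag'
Rule 3: Final Devoicing: word-final voiced obstruent 'g' becomes voiceless 'k'. 'ratpag' -> 'ratpak'
Final form: 'ratpak'

ratpak


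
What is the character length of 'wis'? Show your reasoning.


Spell out 'wis' and number each letter: w(1), i(2), s(3). Total: 3 letters.

3


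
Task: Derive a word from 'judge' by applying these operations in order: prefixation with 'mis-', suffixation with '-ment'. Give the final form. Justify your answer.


Step 1: Add prefix 'mis-' to 'judge' = 'misjudge'
Step 2: Add suffix '-ment' to 'misjudge' = 'misjudgment'

misjudgment


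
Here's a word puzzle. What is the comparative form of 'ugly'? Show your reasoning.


Apply comparative formation (consonant + y: change y to i, add -er): 'ugly' -> 'uglier'.

uglier


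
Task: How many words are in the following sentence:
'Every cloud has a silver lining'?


Split into words: Every | cloud | has | a | silver | lining = 6 words.

6


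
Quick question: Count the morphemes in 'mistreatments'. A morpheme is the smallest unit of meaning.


Decomposition: mis- (prefix) + treat (root) + -ment (suffix) + -s (plural) = 4 morpheme(s)

4 morphemes


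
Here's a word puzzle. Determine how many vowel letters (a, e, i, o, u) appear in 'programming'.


Vowels in 'programming': o, a, i = 3 vowels.

3


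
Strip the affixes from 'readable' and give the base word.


Remove suffix '-able' from 'readable' to get root 'read'.

read


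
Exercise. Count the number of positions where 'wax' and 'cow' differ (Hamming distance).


Alignment:
Position 1: 'w' vs 'c' = DIFFER
Position 2: 'a' vs 'o' = DIFFER
Position 3: 'x' vs 'w' = DIFFER
Total differences: 3

3


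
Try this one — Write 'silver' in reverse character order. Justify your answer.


Reverse 'silver' character by character: 'revlis'.

revlis


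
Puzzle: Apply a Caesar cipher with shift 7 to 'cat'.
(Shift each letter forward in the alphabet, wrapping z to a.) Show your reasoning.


Shift each letter by 7: c -> j, a -> h, t -> a. Result: 'jha'.

jha


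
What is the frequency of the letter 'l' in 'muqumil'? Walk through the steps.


Letter 'l' in 'muqumil': found at position(s) 7 = 1 occurrence(s).

1


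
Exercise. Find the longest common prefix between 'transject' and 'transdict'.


Compare from the start: 5 characters match: 'trans'. Mismatch at position 6: 'j' vs 'd'.

trans


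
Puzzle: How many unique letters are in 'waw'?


Unique letters in 'waw': {a, w} = 2 distinct letters.

2


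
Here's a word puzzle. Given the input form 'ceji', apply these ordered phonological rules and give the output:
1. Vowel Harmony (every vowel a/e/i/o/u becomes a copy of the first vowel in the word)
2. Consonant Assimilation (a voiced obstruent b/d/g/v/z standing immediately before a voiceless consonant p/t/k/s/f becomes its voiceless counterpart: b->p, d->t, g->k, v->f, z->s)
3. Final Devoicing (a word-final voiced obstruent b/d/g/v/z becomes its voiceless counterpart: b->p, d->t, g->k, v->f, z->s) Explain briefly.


Starting form: 'ceji'
Rule 1: Vowel Harmony: all vowels become 'e' (matching first vowel). 'ceji' -> 'ceje'
Rule 2: Consonant Assimilation: no voiced obstruent (b/d/g/v/z) stands immediately before a voiceless consonant (p/t/k/s/f). No change.
Rule 3: Final Devoicing: the word ends in the vowel 'e', not a consonant. No change.
Final form: 'ceje'

ceje


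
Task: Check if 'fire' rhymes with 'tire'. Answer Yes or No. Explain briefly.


Rime (stressed vowel + following sounds) of 'fire': -ire = /aɪər/
Rime of 'tire': -ire = /aɪər/
/aɪər/ and /aɪər/ are the same ending sound, so the words rhyme.

Yes


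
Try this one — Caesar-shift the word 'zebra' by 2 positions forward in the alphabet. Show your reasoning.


Shift each letter by 2: z -> b, e -> g, b -> d, r -> t, a -> c. Result: 'bgdtc'.

bgdtc


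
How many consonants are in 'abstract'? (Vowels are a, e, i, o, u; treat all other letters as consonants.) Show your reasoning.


Consonants in 'abstract': b, s, t, r, c, t = 6 consonants.

6


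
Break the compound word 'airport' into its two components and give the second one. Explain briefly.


Split 'airport' into 'air' + 'port'. The second part is 'port'.

port


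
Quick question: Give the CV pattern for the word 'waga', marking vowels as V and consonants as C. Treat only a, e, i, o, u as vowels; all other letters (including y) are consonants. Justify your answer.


Letter mapping: w = C, a = V, g = C, a = V.

CVCV


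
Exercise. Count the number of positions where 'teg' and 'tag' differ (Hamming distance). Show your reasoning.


Alignment:
Position 1: 't' vs 't' = match
Position 2: 'e' vs 'a' = DIFFER
Position 3: 'g' vs 'g' = match
Total differences: 1

1


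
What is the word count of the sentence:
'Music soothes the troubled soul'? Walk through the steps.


Split into words: Music | soothes | the | troubled | soul = 5 words.

5


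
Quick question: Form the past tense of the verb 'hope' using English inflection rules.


Apply rule: Add -d (word ends in -e). 'hope' becomes 'hoped'.

hoped


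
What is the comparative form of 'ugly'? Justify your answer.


Apply comparative formation (consonant + y: change y to i, add -er): 'ugly' -> 'uglier'.

uglier


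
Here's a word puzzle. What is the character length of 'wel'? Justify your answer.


Spell out 'wel' and number each letter: w(1), e(2), l(3). Total: 3 letters.

3


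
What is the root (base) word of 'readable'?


Remove suffix '-able' from 'readable' to get root 'read'.

read


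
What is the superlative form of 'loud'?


Apply superlative formation (add -est): 'loud' -> 'loudest'.

loudest


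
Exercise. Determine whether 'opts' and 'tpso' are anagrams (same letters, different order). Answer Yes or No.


Sorted letters of 'opts': 'opst'
Sorted letters of 'tpso': 'opst'
They match.

Yes


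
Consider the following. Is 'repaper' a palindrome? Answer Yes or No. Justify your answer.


Forward: 'repaper'
Reversed: 'repaper'
They are identical.

Yes


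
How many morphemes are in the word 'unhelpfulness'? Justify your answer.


Decomposition: un- (prefix) + help (root) + -ful (suffix) + -ness (suffix) = 4 morpheme(s)

4 morphemes


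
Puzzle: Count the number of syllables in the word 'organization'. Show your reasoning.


Break 'organization' into syllables: or-gan-i-za-tion -> or | gan | i | za | tion = 5 syllables

5 syllables


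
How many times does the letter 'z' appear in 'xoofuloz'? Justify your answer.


Letter 'z' in 'xoofuloz': found at position(s) 8 = 1 occurrence(s).

1


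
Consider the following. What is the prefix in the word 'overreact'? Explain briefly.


The word 'overreact' = 'over' (prefix) + 'react' (root). The prefix is 'over'.

over


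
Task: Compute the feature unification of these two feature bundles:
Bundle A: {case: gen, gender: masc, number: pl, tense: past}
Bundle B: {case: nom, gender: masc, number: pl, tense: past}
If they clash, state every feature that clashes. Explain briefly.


Compare features:
case: A=gen vs B=nom -> CLASH
gender: A=masc vs B=masc -> unified: masc
number: A=pl vs B=pl -> unified: pl
tense: A=past vs B=past -> unified: past
Clash detected on feature 'case' (gen vs nom); unification fails.

CLASH on 'case' (gen vs nom)


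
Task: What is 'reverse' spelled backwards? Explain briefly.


Reverse 'reverse' character by character: 'esrever'.

esrever


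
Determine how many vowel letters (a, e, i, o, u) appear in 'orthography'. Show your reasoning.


Vowels in 'orthography': o, o, a = 3 vowels.

3


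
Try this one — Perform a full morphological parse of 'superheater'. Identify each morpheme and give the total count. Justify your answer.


Step 1: Identify prefix: 'super' (meaning: above)
Step 2: Identify root: 'heat'
Step 3: Identify suffix(es): 'er'
Decomposition: super- (prefix: above) + heat (root) + -er (suffix: one who)
Total morphemes: 3

3 morphemes (super- (prefix: above) + heat (root) + -er (suffix: one who))


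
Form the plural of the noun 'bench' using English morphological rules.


Apply rule: Add -es (sibilant/fricative ending). 'bench' becomes 'benches'.

benches


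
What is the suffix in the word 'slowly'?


The word 'slowly' = 'slow' (root) + '-ly' (suffix). The suffix is '-ly'.

ly


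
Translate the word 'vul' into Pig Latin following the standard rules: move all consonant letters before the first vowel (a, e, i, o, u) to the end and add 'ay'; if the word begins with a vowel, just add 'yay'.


'vul': move consonant cluster 'v' to end and add 'ay': 'ulvay'.

ulvay


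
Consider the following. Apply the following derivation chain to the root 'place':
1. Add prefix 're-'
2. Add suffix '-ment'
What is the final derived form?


Step 1: Add prefix 're-' to 'place' = 'replace'
Step 2: Add suffix '-ment' to 'replace' = 'replacement'

replacement


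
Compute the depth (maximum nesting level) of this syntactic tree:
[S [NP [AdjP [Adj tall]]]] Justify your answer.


Count bracket nesting levels:
'[' at pos 0: depth = 1
'[' at pos 3: depth = 2
'[' at pos 7: depth = 3
'[' at pos 13: depth = 4
Maximum depth reached: 4

4


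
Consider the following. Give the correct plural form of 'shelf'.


Apply rule: Change -f to -ves. 'shelf' becomes 'shelves'.

shelves


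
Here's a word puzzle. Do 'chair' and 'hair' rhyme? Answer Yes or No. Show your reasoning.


Rime (stressed vowel + following sounds) of 'chair': -air = /ɛər/
Rime of 'hair': -air = /ɛər/
/ɛər/ and /ɛər/ are the same ending sound, so the words rhyme.

Yes


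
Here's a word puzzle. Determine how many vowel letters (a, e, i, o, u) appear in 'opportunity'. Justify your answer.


Vowels in 'opportunity': o, o, u, i = 4 vowels.

4


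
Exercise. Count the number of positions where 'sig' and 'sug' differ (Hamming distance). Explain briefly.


Alignment:
Position 1: 's' vs 's' = match
Position 2: 'i' vs 'u' = DIFFER
Position 3: 'g' vs 'g' = match
Total differences: 1

1


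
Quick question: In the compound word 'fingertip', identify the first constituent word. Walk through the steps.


Split 'fingertip' into 'finger' + 'tip'. The first part is 'finger'.

finger


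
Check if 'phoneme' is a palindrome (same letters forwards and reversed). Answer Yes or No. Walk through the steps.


Forward: 'phoneme'
Reversed: 'emenohp'
They differ.

No


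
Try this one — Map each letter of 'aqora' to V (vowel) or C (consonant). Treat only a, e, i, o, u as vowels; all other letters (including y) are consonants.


Letter mapping: a = V, q = C, o = V, r = C, a = V.

VCVCV


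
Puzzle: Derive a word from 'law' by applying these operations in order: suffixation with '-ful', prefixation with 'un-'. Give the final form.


Step 1: Add suffix '-ful' to 'law' = 'lawful'
Step 2: Add prefix 'un-' to 'lawful' = 'unlawful'

unlawful


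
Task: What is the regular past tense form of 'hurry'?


Apply rule: Change -y to -ied. 'hurry' becomes 'hurried'.

hurried


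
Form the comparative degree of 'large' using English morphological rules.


Apply comparative formation (ends in e: add -r): 'large' -> 'larger'.

larger


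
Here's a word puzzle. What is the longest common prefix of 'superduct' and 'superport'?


Compare from the start: 5 characters match: 'super'. Mismatch at position 6: 'd' vs 'p'.

super


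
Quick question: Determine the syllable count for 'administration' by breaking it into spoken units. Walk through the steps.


Break 'administration' into syllables: ad-min-is-tra-tion -> ad | min | is | tra | tion = 5 syllables

5 syllables


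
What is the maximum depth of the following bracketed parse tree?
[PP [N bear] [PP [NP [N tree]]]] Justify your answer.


Count bracket nesting levels:
'[' at pos 0: depth = 1
'[' at pos 4: depth = 2
'[' at pos 13: depth = 2
'[' at pos 17: depth = 3
'[' at pos 21: depth = 4
Maximum depth reached: 4

4


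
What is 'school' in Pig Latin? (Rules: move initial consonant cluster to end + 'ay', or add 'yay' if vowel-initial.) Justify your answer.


'school': move consonant cluster 'sch' to end and add 'ay': 'oolschay'.

oolschay


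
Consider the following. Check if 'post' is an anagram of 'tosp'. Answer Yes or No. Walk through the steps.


Sorted letters of 'post': 'opst'
Sorted letters of 'tosp': 'opst'
They match.

Yes


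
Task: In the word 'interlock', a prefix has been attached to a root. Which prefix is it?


The word 'interlock' = 'inter' (prefix) + 'lock' (root). The prefix is 'inter'.

inter


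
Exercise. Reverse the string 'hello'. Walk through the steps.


Reverse 'hello' character by character: 'olleh'.

olleh


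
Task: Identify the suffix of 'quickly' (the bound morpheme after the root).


The word 'quickly' = 'quick' (root) + '-ly' (suffix). The suffix is '-ly'.

ly


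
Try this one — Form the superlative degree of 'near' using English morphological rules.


Apply superlative formation (add -est): 'near' -> 'nearest'.

nearest


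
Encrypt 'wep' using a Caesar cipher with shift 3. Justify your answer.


Shift each letter by 3: w -> z, e -> h, p -> s. Result: 'zhs'.

zhs


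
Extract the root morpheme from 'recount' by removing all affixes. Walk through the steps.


Remove prefix 're' from 'recount' to get root 'count'.

count
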